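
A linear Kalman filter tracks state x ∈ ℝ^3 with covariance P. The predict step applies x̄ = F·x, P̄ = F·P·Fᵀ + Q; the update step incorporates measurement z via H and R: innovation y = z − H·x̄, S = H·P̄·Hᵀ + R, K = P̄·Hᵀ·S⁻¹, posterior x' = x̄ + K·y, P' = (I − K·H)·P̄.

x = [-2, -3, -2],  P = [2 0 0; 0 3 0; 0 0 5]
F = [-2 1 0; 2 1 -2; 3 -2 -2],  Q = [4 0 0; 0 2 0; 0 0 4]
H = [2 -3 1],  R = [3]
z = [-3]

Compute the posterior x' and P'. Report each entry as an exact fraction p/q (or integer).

x̄ = F·x = [1, -3, 4]
P̄ = F·P·Fᵀ + Q = [15 -5 -18; -5 33 26; -18 26 54]
y = z − H·x̄ = [-18]
S = H·P̄·Hᵀ + R = [246]
K = P̄·Hᵀ·S⁻¹ = [9/82; -83/246; -10/41]
x' = x̄ + K·y = [-40/41, 126/41, 344/41]
P' = (I − K·H)·P̄ = [987/82 337/82 -468/41; 337/82 1229/246 236/41; -468/41 236/41 1614/41]

x' = [-40/41, 126/41, 344/41]
P' = [987/82 337/82 -468/41; 337/82 1229/246 236/41; -468/41 236/41 1614/41]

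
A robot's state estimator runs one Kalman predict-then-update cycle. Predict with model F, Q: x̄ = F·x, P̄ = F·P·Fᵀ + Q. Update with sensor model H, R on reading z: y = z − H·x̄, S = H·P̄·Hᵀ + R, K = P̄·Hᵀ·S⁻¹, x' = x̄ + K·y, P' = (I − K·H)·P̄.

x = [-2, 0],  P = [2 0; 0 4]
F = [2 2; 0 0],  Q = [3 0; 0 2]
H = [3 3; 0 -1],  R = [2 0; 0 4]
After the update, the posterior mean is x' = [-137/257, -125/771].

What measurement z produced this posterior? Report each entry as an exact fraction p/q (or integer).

x̄ = F·x = [-4, 0]
P̄ = F·P·Fᵀ + Q = [27 0; 0 2]
S = H·P̄·Hᵀ + R = [263 -6; -6 6]
K = P̄·Hᵀ·S⁻¹ = [81/257 81/257; 4/257 -245/771]
x' − x̄ = [891/257, -125/771] = K·y
y = (KᵀK)⁻¹·Kᵀ·(x' − x̄) = [10, 1]
z = y + H·x̄ = [10, 1] + [-12, 0] = [-2, 1]

z = [-2, 1]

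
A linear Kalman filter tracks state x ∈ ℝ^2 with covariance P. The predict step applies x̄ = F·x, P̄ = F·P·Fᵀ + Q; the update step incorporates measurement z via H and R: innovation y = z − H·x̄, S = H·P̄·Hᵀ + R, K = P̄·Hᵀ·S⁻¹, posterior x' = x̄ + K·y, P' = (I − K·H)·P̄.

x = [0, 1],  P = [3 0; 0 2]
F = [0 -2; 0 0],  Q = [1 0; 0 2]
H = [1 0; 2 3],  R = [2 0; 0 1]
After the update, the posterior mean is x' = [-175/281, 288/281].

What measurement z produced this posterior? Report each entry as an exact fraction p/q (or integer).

x̄ = F·x = [-2, 0]
P̄ = F·P·Fᵀ + Q = [9 0; 0 2]
S = H·P̄·Hᵀ + R = [11 18; 18 55]
K = P̄·Hᵀ·S⁻¹ = [171/281 36/281; -108/281 66/281]
x' − x̄ = [387/281, 288/281] = K·y
y = (KᵀK)⁻¹·Kᵀ·(x' − x̄) = [1, 6]
z = y + H·x̄ = [1, 6] + [-2, -4] = [-1, 2]

z = [-1, 2]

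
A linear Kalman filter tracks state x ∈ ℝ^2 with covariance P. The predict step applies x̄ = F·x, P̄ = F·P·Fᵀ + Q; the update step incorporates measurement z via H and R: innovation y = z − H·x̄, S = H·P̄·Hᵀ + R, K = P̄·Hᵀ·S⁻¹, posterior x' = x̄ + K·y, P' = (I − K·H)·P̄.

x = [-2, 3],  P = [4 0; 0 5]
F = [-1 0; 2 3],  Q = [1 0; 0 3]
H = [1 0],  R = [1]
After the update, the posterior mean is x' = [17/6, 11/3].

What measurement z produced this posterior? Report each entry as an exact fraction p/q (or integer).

x̄ = F·x = [2, 5]
P̄ = F·P·Fᵀ + Q = [5 -8; -8 64]
S = H·P̄·Hᵀ + R = [6]
K = P̄·Hᵀ·S⁻¹ = [5/6; -4/3]
x' − x̄ = [5/6, -4/3] = K·y
y = (KᵀK)⁻¹·Kᵀ·(x' − x̄) = [1]
z = y + H·x̄ = [1] + [2] = [3]

z = [3]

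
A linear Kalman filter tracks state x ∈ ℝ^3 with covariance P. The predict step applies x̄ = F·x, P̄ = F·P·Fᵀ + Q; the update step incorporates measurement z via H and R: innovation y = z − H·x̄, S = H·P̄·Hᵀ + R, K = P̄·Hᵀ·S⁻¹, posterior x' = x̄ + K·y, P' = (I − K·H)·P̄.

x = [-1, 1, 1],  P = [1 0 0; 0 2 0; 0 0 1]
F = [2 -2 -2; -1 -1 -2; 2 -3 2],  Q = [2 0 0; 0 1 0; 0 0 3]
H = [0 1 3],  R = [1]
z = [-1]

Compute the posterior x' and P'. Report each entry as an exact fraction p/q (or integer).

x' = [-40/9, -46/27, 2/9]
P' = [172/15 214/45 -23/15; 214/45 1048/135 -116/45; -23/15 -116/45 29/30]

x̄ = F·x = [-6, -2, -3]
P̄ = F·P·Fᵀ + Q = [18 6 12; 6 8 0; 12 0 29]
y = z − H·x̄ = [10]
S = H·P̄·Hᵀ + R = [270]
K = P̄·Hᵀ·S⁻¹ = [7/45; 4/135; 29/90]
x' = x̄ + K·y = [-40/9, -46/27, 2/9]
P' = (I − K·H)·P̄ = [172/15 214/45 -23/15; 214/45 1048/135 -116/45; -23/15 -116/45 29/30]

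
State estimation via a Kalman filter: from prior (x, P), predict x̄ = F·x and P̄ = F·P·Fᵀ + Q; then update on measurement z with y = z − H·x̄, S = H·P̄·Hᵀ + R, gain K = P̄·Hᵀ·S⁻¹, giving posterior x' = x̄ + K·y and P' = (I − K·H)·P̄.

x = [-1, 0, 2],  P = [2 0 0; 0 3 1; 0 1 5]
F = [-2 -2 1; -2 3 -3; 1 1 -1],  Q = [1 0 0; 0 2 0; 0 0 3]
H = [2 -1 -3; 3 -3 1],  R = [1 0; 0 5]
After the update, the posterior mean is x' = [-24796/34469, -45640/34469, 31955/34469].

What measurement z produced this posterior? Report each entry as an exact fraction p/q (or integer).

z = [-3, 3]

x̄ = F·x = [4, -4, -3]
P̄ = F·P·Fᵀ + Q = [22 -16 -12; -16 64 14; -12 14 11]
S = H·P̄·Hᵀ + R = [544 631; 631 922]
K = P̄·Hᵀ·S⁻¹ = [8050/34469 -1696/34469; 15370/103407 -35866/103407; -23185/103407 8353/103407]
x' − x̄ = [-162672/34469, 92236/34469, 135362/34469] = K·y
y = (KᵀK)⁻¹·Kᵀ·(x' − x̄) = [-24, -18]
z = y + H·x̄ = [-24, -18] + [21, 21] = [-3, 3]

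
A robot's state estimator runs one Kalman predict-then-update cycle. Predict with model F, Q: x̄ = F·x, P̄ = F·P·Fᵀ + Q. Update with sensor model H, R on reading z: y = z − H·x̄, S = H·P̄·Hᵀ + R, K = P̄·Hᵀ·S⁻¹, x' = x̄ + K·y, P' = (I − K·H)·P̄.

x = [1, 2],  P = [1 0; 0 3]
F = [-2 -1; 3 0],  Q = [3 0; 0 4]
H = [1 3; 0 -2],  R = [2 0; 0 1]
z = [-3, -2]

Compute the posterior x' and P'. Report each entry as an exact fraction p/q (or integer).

x' = [-2884/573, 165/191]
P' = [1618/573 -98/191; -98/191 40/191]

x̄ = F·x = [-4, 3]
P̄ = F·P·Fᵀ + Q = [10 -6; -6 13]
y = z − H·x̄ = [-8, 4]
S = H·P̄·Hᵀ + R = [93 -66; -66 53]
K = P̄·Hᵀ·S⁻¹ = [368/573 196/191; 11/191 -80/191]
x' = x̄ + K·y = [-2884/573, 165/191]
P' = (I − K·H)·P̄ = [1618/573 -98/191; -98/191 40/191]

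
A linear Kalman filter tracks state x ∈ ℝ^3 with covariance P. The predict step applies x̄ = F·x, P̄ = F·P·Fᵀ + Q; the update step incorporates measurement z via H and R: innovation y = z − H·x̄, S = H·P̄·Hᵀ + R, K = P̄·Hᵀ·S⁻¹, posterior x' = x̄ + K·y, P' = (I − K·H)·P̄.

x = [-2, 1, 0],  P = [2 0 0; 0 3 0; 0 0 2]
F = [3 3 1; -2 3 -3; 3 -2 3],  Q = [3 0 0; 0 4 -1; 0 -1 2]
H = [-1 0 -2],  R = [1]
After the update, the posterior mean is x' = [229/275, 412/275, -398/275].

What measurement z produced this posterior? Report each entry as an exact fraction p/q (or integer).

x̄ = F·x = [-3, 7, -8]
P̄ = F·P·Fᵀ + Q = [50 9 6; 9 57 -49; 6 -49 50]
S = H·P̄·Hᵀ + R = [275]
K = P̄·Hᵀ·S⁻¹ = [-62/275; 89/275; -106/275]
x' − x̄ = [1054/275, -1513/275, 1802/275] = K·y
y = (KᵀK)⁻¹·Kᵀ·(x' − x̄) = [-17]
z = y + H·x̄ = [-17] + [19] = [2]

z = [2]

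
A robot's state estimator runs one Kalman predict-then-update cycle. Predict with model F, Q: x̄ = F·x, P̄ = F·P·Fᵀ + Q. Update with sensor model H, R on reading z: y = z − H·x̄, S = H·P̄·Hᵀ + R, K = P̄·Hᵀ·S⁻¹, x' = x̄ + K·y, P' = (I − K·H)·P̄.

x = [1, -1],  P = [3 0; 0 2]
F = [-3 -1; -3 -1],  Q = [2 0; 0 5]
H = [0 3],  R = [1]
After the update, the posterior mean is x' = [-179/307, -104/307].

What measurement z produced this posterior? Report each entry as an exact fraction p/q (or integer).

z = [-1]

x̄ = F·x = [-2, -2]
P̄ = F·P·Fᵀ + Q = [31 29; 29 34]
S = H·P̄·Hᵀ + R = [307]
K = P̄·Hᵀ·S⁻¹ = [87/307; 102/307]
x' − x̄ = [435/307, 510/307] = K·y
y = (KᵀK)⁻¹·Kᵀ·(x' − x̄) = [5]
z = y + H·x̄ = [5] + [-6] = [-1]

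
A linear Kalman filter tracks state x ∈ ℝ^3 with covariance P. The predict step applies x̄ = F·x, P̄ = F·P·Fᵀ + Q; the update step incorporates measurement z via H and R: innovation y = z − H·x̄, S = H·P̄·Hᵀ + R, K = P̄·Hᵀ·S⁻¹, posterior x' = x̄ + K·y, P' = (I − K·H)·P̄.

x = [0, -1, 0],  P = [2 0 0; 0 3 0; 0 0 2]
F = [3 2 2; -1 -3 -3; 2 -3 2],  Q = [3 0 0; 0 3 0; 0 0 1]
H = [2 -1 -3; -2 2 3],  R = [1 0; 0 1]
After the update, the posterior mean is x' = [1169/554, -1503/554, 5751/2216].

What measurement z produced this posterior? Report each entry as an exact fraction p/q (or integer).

x̄ = F·x = [-2, 3, 3]
P̄ = F·P·Fᵀ + Q = [41 -36 2; -36 50 11; 2 11 44]
S = H·P̄·Hᵀ + R = [797 -951; -951 1157]
K = P̄·Hᵀ·S⁻¹ = [-2791/4432 -2861/4432; 3905/4432 3995/4432; -18173/17728 -12639/17728]
x' − x̄ = [2277/554, -3165/554, -897/2216] = K·y
y = (KᵀK)⁻¹·Kᵀ·(x' − x̄) = [15, -21]
z = y + H·x̄ = [15, -21] + [-16, 19] = [-1, -2]

z = [-1, -2]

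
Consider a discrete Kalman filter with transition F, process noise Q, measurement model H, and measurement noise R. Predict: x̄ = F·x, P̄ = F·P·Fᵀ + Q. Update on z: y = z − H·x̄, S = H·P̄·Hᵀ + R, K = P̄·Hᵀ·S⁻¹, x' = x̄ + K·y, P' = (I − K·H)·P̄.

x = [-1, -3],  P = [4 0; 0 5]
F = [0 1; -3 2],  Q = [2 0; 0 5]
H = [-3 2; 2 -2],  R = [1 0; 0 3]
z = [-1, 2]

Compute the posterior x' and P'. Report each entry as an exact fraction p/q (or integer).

x' = [-149/86, -3]
P' = [1751/688 7/2; 7/2 5]

x̄ = F·x = [-3, -3]
P̄ = F·P·Fᵀ + Q = [7 10; 10 61]
y = z − H·x̄ = [-4, 2]
S = H·P̄·Hᵀ + R = [188 -186; -186 195]
K = P̄·Hᵀ·S⁻¹ = [-437/688 -219/344; -1/2 -1]
x' = x̄ + K·y = [-149/86, -3]
P' = (I − K·H)·P̄ = [1751/688 7/2; 7/2 5]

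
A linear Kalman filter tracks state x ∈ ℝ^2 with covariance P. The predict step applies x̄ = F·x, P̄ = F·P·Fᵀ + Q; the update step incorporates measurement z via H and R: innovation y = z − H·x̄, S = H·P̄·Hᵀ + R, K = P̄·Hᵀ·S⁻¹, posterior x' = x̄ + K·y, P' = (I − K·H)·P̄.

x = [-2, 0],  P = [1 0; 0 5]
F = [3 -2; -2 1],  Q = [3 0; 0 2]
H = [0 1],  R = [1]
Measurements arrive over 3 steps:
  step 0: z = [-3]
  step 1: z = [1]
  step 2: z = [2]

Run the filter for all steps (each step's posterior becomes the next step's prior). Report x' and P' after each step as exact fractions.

step 0: x' = [10/3, -29/12], P' = [32/3 -4/3; -4/3 11/12]
step 1: x' = [146/623, 502/623], P' = [6129/623 -902/623; -902/623 611/623]
step 2: x' = [-25372/7651, 2149/1093], P' = [75451/7651 -3165/2186; -3165/2186 4283/4372]

step 0: x̄ = F·x = [-6, 4]
step 0: P̄ = F·P·Fᵀ + Q = [32 -16; -16 11]
step 0: y = z − H·x̄ = [-7]
step 0: S = H·P̄·Hᵀ + R = [12]
step 0: K = P̄·Hᵀ·S⁻¹ = [-4/3; 11/12]
step 0: x' = x̄ + K·y = [10/3, -29/12]
step 0: P' = (I − K·H)·P̄ = [32/3 -4/3; -4/3 11/12]
step 1: x̄ = F·x = [89/6, -109/12]
step 1: P̄ = F·P·Fᵀ + Q = [356/3 -451/6; -451/6 611/12]
step 1: y = z − H·x̄ = [121/12]
step 1: S = H·P̄·Hᵀ + R = [623/12]
step 1: K = P̄·Hᵀ·S⁻¹ = [-902/623; 611/623]
step 1: x' = x̄ + K·y = [146/623, 502/623]
step 1: P' = (I − K·H)·P̄ = [6129/623 -902/623; -902/623 611/623]
step 2: x̄ = F·x = [-566/623, 30/89]
step 2: P̄ = F·P·Fᵀ + Q = [70298/623 -6330/89; -6330/89 4283/89]
step 2: y = z − H·x̄ = [148/89]
step 2: S = H·P̄·Hᵀ + R = [4372/89]
step 2: K = P̄·Hᵀ·S⁻¹ = [-3165/2186; 4283/4372]
step 2: x' = x̄ + K·y = [-25372/7651, 2149/1093]
step 2: P' = (I − K·H)·P̄ = [75451/7651 -3165/2186; -3165/2186 4283/4372]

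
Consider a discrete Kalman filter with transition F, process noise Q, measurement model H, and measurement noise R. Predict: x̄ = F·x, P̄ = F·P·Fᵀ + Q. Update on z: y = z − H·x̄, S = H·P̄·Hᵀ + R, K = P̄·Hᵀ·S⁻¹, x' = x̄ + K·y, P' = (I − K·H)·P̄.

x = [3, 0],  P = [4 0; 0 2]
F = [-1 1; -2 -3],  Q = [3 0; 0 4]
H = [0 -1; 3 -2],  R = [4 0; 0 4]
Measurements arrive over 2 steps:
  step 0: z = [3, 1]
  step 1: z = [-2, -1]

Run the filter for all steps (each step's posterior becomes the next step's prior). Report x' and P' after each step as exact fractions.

step 0: x' = [-4121/2023, -7067/2023], P' = [3452/2023 4072/2023; 4072/2023 6388/2023]
step 1: x' = [246755/370121, 3225721/1850605], P' = [465364/370121 544432/370121; 544432/370121 4645392/1850605]

step 0: x̄ = F·x = [-3, -6]
step 0: P̄ = F·P·Fᵀ + Q = [9 2; 2 38]
step 0: y = z − H·x̄ = [-3, -2]
step 0: S = H·P̄·Hᵀ + R = [42 70; 70 213]
step 0: K = P̄·Hᵀ·S⁻¹ = [-1018/2023 79/289; -1597/2023 -20/289]
step 0: x' = x̄ + K·y = [-4121/2023, -7067/2023]
step 0: P' = (I − K·H)·P̄ = [3452/2023 4072/2023; 4072/2023 6388/2023]
step 1: x̄ = F·x = [-2946/2023, 29443/2023]
step 1: P̄ = F·P·Fᵀ + Q = [7765/2023 -8188/2023; -8188/2023 128256/2023]
step 1: y = z − H·x̄ = [25397/2023, 65701/2023]
step 1: S = H·P̄·Hᵀ + R = [136348/2023 281076/2023; 281076/2023 689257/2023]
step 1: K = P̄·Hᵀ·S⁻¹ = [-136108/370121 76807/370121; -1161348/1850605 -281076/1850605]
step 1: x' = x̄ + K·y = [246755/370121, 3225721/1850605]
step 1: P' = (I − K·H)·P̄ = [465364/370121 544432/370121; 544432/370121 4645392/1850605]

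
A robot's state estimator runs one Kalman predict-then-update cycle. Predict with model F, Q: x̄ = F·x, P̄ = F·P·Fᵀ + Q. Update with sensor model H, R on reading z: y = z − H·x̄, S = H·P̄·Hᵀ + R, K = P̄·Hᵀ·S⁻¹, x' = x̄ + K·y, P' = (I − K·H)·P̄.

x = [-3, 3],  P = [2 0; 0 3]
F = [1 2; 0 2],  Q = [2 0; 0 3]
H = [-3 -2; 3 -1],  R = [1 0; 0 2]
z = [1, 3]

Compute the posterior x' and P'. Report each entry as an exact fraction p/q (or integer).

x̄ = F·x = [3, 6]
P̄ = F·P·Fᵀ + Q = [16 12; 12 15]
y = z − H·x̄ = [22, 0]
S = H·P̄·Hᵀ + R = [349 -150; -150 89]
K = P̄·Hᵀ·S⁻¹ = [-144/1223 252/1223; -2724/8561 -2571/8561]
x' = x̄ + K·y = [501/1223, -8562/8561]
P' = (I − K·H)·P̄ = [128/1223 -120/1223; -120/1223 2622/8561]

x' = [501/1223, -8562/8561]
P' = [128/1223 -120/1223; -120/1223 2622/8561]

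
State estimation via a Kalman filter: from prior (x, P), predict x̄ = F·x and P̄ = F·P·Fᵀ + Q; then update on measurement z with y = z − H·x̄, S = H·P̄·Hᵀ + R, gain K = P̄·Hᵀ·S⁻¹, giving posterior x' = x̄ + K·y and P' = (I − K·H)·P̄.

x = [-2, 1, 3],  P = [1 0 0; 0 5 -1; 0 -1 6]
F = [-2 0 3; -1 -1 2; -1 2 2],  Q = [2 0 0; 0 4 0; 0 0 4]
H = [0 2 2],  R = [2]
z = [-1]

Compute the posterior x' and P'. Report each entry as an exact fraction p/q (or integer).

x' = [188/211, -308/211, 220/211]
P' = [2002/211 1205/211 -1132/211; 1205/211 2816/211 -2765/211; -1132/211 -2765/211 2819/211]

x̄ = F·x = [13, 7, 10]
P̄ = F·P·Fᵀ + Q = [60 41 32; 41 38 13; 32 13 41]
y = z − H·x̄ = [-35]
S = H·P̄·Hᵀ + R = [422]
K = P̄·Hᵀ·S⁻¹ = [73/211; 51/211; 54/211]
x' = x̄ + K·y = [188/211, -308/211, 220/211]
P' = (I − K·H)·P̄ = [2002/211 1205/211 -1132/211; 1205/211 2816/211 -2765/211; -1132/211 -2765/211 2819/211]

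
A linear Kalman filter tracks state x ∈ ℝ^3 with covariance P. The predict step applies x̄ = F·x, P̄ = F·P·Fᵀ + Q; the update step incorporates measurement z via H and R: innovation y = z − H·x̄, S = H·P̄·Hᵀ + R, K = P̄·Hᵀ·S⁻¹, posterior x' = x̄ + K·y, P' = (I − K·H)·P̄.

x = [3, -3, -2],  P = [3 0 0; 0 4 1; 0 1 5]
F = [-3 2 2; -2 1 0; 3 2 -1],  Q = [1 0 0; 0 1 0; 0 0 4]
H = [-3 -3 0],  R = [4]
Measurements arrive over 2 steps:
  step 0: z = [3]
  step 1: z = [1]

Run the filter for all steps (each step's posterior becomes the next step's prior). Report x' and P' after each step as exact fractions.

step 0: x̄ = F·x = [-19, -9, 5]
step 0: P̄ = F·P·Fᵀ + Q = [72 28 -19; 28 17 -11; -19 -11 48]
step 0: y = z − H·x̄ = [-81]
step 0: S = H·P̄·Hᵀ + R = [1309]
step 0: K = P̄·Hᵀ·S⁻¹ = [-300/1309; -135/1309; 90/1309]
step 0: x' = x̄ + K·y = [-571/1309, -846/1309, -745/1309]
step 0: P' = (I − K·H)·P̄ = [4248/1309 -3848/1309 2129/1309; -3848/1309 4028/1309 -2249/1309; 2129/1309 -2249/1309 54732/1309]
step 1: x̄ = F·x = [-1469/1309, 296/1309, -380/187]
step 1: P̄ = F·P·Fᵀ + Q = [277217/1309 47466/1309 -16703/187; 47466/1309 37721/1309 -1011/187; -16703/187 -1011/187 9194/187]
step 1: y = z − H·x̄ = [-130/77]
step 1: S = H·P̄·Hᵀ + R = [217298/77]
step 1: K = P̄·Hᵀ·S⁻¹ = [-57297/217298; -15033/217298; 10941/108649]
step 1: x' = x̄ + K·y = [-1250548/1847033, 633397/1847033, -4067350/1847033]
step 1: P' = (I − K·H)·P̄ = [57514469/3694066 -56215737/3694066 -26575060/1847033; -56215737/3694066 56556485/3694066 26327064/1847033; -26575060/1847033 26327064/1847033 37953844/1847033]

step 0: x' = [-571/1309, -846/1309, -745/1309], P' = [4248/1309 -3848/1309 2129/1309; -3848/1309 4028/1309 -2249/1309; 2129/1309 -2249/1309 54732/1309]
step 1: x' = [-1250548/1847033, 633397/1847033, -4067350/1847033], P' = [57514469/3694066 -56215737/3694066 -26575060/1847033; -56215737/3694066 56556485/3694066 26327064/1847033; -26575060/1847033 26327064/1847033 37953844/1847033]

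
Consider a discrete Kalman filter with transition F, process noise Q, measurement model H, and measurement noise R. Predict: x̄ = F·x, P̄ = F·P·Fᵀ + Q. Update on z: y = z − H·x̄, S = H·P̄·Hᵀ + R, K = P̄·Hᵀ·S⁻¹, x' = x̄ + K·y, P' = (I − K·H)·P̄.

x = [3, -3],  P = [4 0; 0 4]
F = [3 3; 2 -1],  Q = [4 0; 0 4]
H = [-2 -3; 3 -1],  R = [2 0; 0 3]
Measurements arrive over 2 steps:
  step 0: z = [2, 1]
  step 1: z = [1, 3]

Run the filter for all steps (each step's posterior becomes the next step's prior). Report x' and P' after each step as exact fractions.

step 0: x' = [358/11475, -781/1275], P' = [2732/11475 -124/1275; -124/1275 104/425]
step 1: x' = [16855639/27615699, -6561773/9205233], P' = [6329312/27615699 -837076/9205233; -837076/9205233 722780/3068411]

step 0: x̄ = F·x = [0, 9]
step 0: P̄ = F·P·Fᵀ + Q = [76 12; 12 24]
step 0: y = z − H·x̄ = [29, 10]
step 0: S = H·P̄·Hᵀ + R = [666 -468; -468 639]
step 0: K = P̄·Hᵀ·S⁻¹ = [-1058/11475 3104/11475; -344/1275 -76/425]
step 0: x' = x̄ + K·y = [358/11475, -781/1275]
step 0: P' = (I − K·H)·P̄ = [2732/11475 -124/1275; -124/1275 104/425]
step 1: x̄ = F·x = [-6671/3825, 1549/2295]
step 1: P̄ = F·P·Fᵀ + Q = [8408/1275 308/765; 308/765 2564/459]
step 1: y = z − H·x̄ = [-1772/3825, 102209/11475]
step 1: S = H·P̄·Hᵀ + R = [106442/1275 -98024/3825; -98024/3825 751853/11475]
step 1: K = P̄·Hᵀ·S⁻¹ = [-2562470/27615699 2388796/9205233; -2415434/9205233 -519952/3068411]
step 1: x' = x̄ + K·y = [16855639/27615699, -6561773/9205233]
step 1: P' = (I − K·H)·P̄ = [6329312/27615699 -837076/9205233; -837076/9205233 722780/3068411]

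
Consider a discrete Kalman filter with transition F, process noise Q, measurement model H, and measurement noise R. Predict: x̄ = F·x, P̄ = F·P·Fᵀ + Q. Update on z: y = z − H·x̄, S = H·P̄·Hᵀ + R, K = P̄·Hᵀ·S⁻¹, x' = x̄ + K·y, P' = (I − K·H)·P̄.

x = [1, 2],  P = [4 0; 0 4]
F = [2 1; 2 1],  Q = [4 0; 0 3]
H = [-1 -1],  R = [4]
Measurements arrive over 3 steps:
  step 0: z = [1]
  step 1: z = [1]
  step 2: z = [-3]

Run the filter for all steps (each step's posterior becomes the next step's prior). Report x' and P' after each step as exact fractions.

step 0: x̄ = F·x = [4, 4]
step 0: P̄ = F·P·Fᵀ + Q = [24 20; 20 23]
step 0: y = z − H·x̄ = [9]
step 0: S = H·P̄·Hᵀ + R = [91]
step 0: K = P̄·Hᵀ·S⁻¹ = [-44/91; -43/91]
step 0: x' = x̄ + K·y = [-32/91, -23/91]
step 0: P' = (I − K·H)·P̄ = [248/91 -72/91; -72/91 244/91]
step 1: x̄ = F·x = [-87/91, -87/91]
step 1: P̄ = F·P·Fᵀ + Q = [1312/91 948/91; 948/91 1221/91]
step 1: y = z − H·x̄ = [-83/91]
step 1: S = H·P̄·Hᵀ + R = [4793/91]
step 1: K = P̄·Hᵀ·S⁻¹ = [-2260/4793; -2169/4793]
step 1: x' = x̄ + K·y = [-2521/4793, -2604/4793]
step 1: P' = (I − K·H)·P̄ = [12976/4793 -3936/4793; -3936/4793 12612/4793]
step 2: x̄ = F·x = [-7646/4793, -7646/4793]
step 2: P̄ = F·P·Fᵀ + Q = [67944/4793 48772/4793; 48772/4793 63151/4793]
step 2: y = z − H·x̄ = [-29671/4793]
step 2: S = H·P̄·Hᵀ + R = [247811/4793]
step 2: K = P̄·Hᵀ·S⁻¹ = [-116716/247811; -111923/247811]
step 2: x' = x̄ + K·y = [327210/247811, 297539/247811]
step 2: P' = (I − K·H)·P̄ = [670696/247811 -203832/247811; -203832/247811 651524/247811]

step 0: x' = [-32/91, -23/91], P' = [248/91 -72/91; -72/91 244/91]
step 1: x' = [-2521/4793, -2604/4793], P' = [12976/4793 -3936/4793; -3936/4793 12612/4793]
step 2: x' = [327210/247811, 297539/247811], P' = [670696/247811 -203832/247811; -203832/247811 651524/247811]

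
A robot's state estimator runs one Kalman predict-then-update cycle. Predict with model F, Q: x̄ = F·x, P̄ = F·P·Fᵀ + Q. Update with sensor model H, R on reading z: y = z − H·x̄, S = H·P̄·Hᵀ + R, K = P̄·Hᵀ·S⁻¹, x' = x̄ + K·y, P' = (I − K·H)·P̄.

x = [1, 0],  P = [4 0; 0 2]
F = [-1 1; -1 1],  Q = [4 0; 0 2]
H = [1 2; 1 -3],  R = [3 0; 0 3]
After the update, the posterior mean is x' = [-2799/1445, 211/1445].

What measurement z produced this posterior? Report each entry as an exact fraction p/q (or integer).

z = [-2, -3]

x̄ = F·x = [-1, -1]
P̄ = F·P·Fᵀ + Q = [10 6; 6 8]
S = H·P̄·Hᵀ + R = [69 -44; -44 49]
K = P̄·Hᵀ·S⁻¹ = [726/1445 416/1445; 286/1445 -274/1445]
x' − x̄ = [-1354/1445, 1656/1445] = K·y
y = (KᵀK)⁻¹·Kᵀ·(x' − x̄) = [1, -5]
z = y + H·x̄ = [1, -5] + [-3, 2] = [-2, -3]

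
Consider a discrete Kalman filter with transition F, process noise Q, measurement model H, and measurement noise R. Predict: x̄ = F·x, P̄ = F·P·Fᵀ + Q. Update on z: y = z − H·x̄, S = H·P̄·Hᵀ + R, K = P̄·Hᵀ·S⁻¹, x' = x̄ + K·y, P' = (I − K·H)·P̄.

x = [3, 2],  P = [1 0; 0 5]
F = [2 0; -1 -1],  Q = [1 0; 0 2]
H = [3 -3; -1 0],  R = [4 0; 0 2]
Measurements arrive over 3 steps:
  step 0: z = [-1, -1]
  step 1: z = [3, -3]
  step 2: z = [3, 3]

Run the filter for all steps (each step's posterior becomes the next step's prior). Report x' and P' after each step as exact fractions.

step 0: x' = [400/329, 421/329], P' = [344/329 316/329; 316/329 428/329]
step 1: x' = [119495/86644, 10853/86644], P' = [27665/43322 21615/43322; 21615/43322 33769/43322]
step 2: x' = [-34318/463363, -414041/463363], P' = [1179415/1853452 926873/1853452; 926873/1853452 1444615/1853452]

step 0: x̄ = F·x = [6, -5]
step 0: P̄ = F·P·Fᵀ + Q = [5 -2; -2 8]
step 0: y = z − H·x̄ = [-34, 5]
step 0: S = H·P̄·Hᵀ + R = [157 -21; -21 7]
step 0: K = P̄·Hᵀ·S⁻¹ = [3/47 -172/329; -12/47 -158/329]
step 0: x' = x̄ + K·y = [400/329, 421/329]
step 0: P' = (I − K·H)·P̄ = [344/329 316/329; 316/329 428/329]
step 1: x̄ = F·x = [800/329, -821/329]
step 1: P̄ = F·P·Fᵀ + Q = [1705/329 -1320/329; -1320/329 2062/329]
step 1: y = z − H·x̄ = [-3876/329, -187/329]
step 1: S = H·P̄·Hᵀ + R = [58979/329 -9075/329; -9075/329 2363/329]
step 1: K = P̄·Hᵀ·S⁻¹ = [9075/86644 -27665/86644; -18231/86644 -21615/86644]
step 1: x' = x̄ + K·y = [119495/86644, 10853/86644]
step 1: P' = (I − K·H)·P̄ = [27665/43322 21615/43322; 21615/43322 33769/43322]
step 2: x̄ = F·x = [119495/43322, -32587/21661]
step 2: P̄ = F·P·Fᵀ + Q = [76991/21661 -49280/21661; -49280/21661 95654/21661]
step 2: y = z − H·x̄ = [-424041/43322, 249461/43322]
step 2: S = H·P̄·Hᵀ + R = [2527489/21661 -378813/21661; -378813/21661 120313/21661]
step 2: K = P̄·Hᵀ·S⁻¹ = [378813/3706904 -1179415/3706904; -776613/3706904 -926873/3706904]
step 2: x' = x̄ + K·y = [-34318/463363, -414041/463363]
step 2: P' = (I − K·H)·P̄ = [1179415/1853452 926873/1853452; 926873/1853452 1444615/1853452]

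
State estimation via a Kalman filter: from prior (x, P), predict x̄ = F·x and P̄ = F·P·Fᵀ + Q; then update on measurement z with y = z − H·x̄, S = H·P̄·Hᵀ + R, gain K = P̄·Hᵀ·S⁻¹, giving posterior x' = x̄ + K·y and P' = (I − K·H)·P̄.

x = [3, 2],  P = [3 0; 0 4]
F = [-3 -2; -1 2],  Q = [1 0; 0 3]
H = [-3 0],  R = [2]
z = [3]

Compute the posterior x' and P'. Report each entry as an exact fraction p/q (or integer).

x' = [-211/199, -179/199]
P' = [44/199 -7/199; -7/199 8315/398]

x̄ = F·x = [-13, 1]
P̄ = F·P·Fᵀ + Q = [44 -7; -7 22]
y = z − H·x̄ = [-36]
S = H·P̄·Hᵀ + R = [398]
K = P̄·Hᵀ·S⁻¹ = [-66/199; 21/398]
x' = x̄ + K·y = [-211/199, -179/199]
P' = (I − K·H)·P̄ = [44/199 -7/199; -7/199 8315/398]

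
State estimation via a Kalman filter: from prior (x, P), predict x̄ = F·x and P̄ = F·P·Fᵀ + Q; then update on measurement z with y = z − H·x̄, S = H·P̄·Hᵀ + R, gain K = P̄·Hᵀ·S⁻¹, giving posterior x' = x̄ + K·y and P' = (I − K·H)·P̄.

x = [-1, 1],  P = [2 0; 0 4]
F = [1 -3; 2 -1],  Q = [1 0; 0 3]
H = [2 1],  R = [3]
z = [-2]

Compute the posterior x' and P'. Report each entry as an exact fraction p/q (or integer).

x' = [-53/119, -291/238]
P' = [223/119 -305/119; -305/119 1361/238]

x̄ = F·x = [-4, -3]
P̄ = F·P·Fᵀ + Q = [39 16; 16 15]
y = z − H·x̄ = [9]
S = H·P̄·Hᵀ + R = [238]
K = P̄·Hᵀ·S⁻¹ = [47/119; 47/238]
x' = x̄ + K·y = [-53/119, -291/238]
P' = (I − K·H)·P̄ = [223/119 -305/119; -305/119 1361/238]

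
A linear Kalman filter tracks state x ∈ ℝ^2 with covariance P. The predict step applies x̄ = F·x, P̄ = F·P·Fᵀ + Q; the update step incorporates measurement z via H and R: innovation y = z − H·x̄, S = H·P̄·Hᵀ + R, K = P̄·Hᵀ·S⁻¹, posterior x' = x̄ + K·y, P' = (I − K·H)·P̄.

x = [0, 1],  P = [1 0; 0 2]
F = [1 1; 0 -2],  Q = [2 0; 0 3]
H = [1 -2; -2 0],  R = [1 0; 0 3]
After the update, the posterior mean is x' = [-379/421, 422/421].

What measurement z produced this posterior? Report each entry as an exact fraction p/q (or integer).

x̄ = F·x = [1, -2]
P̄ = F·P·Fᵀ + Q = [5 -4; -4 11]
S = H·P̄·Hᵀ + R = [66 -26; -26 23]
K = P̄·Hᵀ·S⁻¹ = [39/842 -161/421; -195/421 -74/421]
x' − x̄ = [-800/421, 1264/421] = K·y
y = (KᵀK)⁻¹·Kᵀ·(x' − x̄) = [-8, 4]
z = y + H·x̄ = [-8, 4] + [5, -2] = [-3, 2]

z = [-3, 2]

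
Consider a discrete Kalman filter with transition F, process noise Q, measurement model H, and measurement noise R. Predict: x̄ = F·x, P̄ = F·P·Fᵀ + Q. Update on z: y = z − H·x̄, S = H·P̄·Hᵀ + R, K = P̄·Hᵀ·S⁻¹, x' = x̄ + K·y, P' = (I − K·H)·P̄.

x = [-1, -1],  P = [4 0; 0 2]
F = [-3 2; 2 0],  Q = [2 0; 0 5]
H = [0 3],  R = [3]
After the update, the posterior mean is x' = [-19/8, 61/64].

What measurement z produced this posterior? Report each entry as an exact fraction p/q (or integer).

z = [3]

x̄ = F·x = [1, -2]
P̄ = F·P·Fᵀ + Q = [46 -24; -24 21]
S = H·P̄·Hᵀ + R = [192]
K = P̄·Hᵀ·S⁻¹ = [-3/8; 21/64]
x' − x̄ = [-27/8, 189/64] = K·y
y = (KᵀK)⁻¹·Kᵀ·(x' − x̄) = [9]
z = y + H·x̄ = [9] + [-6] = [3]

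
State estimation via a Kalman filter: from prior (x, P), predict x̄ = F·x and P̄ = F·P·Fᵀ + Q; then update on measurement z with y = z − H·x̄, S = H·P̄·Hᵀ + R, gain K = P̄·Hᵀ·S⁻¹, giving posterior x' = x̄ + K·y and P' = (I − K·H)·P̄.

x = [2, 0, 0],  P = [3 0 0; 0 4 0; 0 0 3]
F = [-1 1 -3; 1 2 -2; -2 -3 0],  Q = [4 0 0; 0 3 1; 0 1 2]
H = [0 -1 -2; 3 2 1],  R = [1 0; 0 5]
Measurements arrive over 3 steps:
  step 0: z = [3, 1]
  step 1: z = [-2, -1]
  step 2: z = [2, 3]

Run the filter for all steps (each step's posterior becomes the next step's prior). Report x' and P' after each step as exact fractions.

step 0: x' = [-30315/75047, 184018/75047, -205369/75047], P' = [139813/75047 -220127/75047 109365/75047; -220127/75047 494846/75047 -258331/75047; 109365/75047 -258331/75047 153217/75047]
step 1: x' = [-372159179/557756971, 83475633/557756971, 512238660/557756971], P' = [2748468279/2231027884 -3671252707/2231027884 421696173/557756971; -3671252707/2231027884 8873666339/2231027884 -1127737493/557756971; 421696173/557756971 -1127737493/557756971 707561512/557756971]
step 2: x' = [45472772278716/40502182172579, 14503653567901/40502182172579, -47425412697208/40502182172579], P' = [49846546738165/40502182172579 -66684054717474/40502182172579 30649363710043/40502182172579; -66684054717474/40502182172579 161168570475912/40502182172579 -81926354305847/40502182172579; 30649363710043/40502182172579 -81926354305847/40502182172579 51393388437205/40502182172579]

step 0: x̄ = F·x = [-2, 2, -4]
step 0: P̄ = F·P·Fᵀ + Q = [38 23 -6; 23 34 -29; -6 -29 50]
step 0: y = z − H·x̄ = [-3, 7]
step 0: S = H·P̄·Hᵀ + R = [119 -56; -56 657]
step 0: K = P̄·Hᵀ·S⁻¹ = [1397/75047 2530/10721; 21816/75047 2028/10721; -48103/75047 -1010/10721]
step 0: x' = x̄ + K·y = [-30315/75047, 184018/75047, -205369/75047]
step 0: P' = (I − K·H)·P̄ = [139813/75047 -220127/75047 109365/75047; -220127/75047 494846/75047 -258331/75047; 109365/75047 -258331/75047 153217/75047]
step 1: x̄ = F·x = [830440/75047, 748459/75047, -491424/75047]
step 1: P̄ = F·P·Fᵀ + Q = [4960230/75047 3946591/75047 -3093828/75047; 3946591/75047 3705886/75047 -2745292/75047; -3093828/75047 -2745292/75047 2521436/75047]
step 1: y = z − H·x̄ = [-384483/75047, -3571861/75047]
step 1: S = H·P̄·Hᵀ + R = [2885509/75047 7995011/75047; 7995011/75047 80177241/75047]
step 1: K = P̄·Hᵀ·S⁻¹ = [297683323/2231027884 517936823/2231027884; 148233605/2231027884 444524917/2231027884; -287385531/557756971 -56564991/557756971]
step 1: x' = x̄ + K·y = [-372159179/557756971, 83475633/557756971, 512238660/557756971]
step 1: P' = (I − K·H)·P̄ = [2748468279/2231027884 -3671252707/2231027884 421696173/557756971; -3671252707/2231027884 8873666339/2231027884 -1127737493/557756971; 421696173/557756971 -1127737493/557756971 707561512/557756971]
step 2: x̄ = F·x = [-1081081168/557756971, -1229685233/557756971, 493891459/557756971]
step 2: P̄ = F·P·Fᵀ + Q = [22636843496/557756971 35026204239/1115513942 -27636578381/1115513942; 35026204239/1115513942 70912651659/2231027884 -51127698823/2231027884; -27636578381/1115513942 -51127698823/2231027884 51263893451/2231027884]
step 2: y = z − H·x̄ = [873611627/557756971, 6881993424/557756971]
step 2: S = H·P̄·Hᵀ + R = [73688458055/2231027884 132767119033/2231027884; 132767119033/2231027884 1465475171235/2231027884]
step 2: K = P̄·Hᵀ·S⁻¹ = [5385327297388/40502182172579 9364178897918/40502182172579; 2684138135782/40502182172579 8071724498711/40502182172579; -20860422568563/40502182172579 -4102245808872/40502182172579]
step 2: x' = x̄ + K·y = [45472772278716/40502182172579, 14503653567901/40502182172579, -47425412697208/40502182172579]
step 2: P' = (I − K·H)·P̄ = [49846546738165/40502182172579 -66684054717474/40502182172579 30649363710043/40502182172579; -66684054717474/40502182172579 161168570475912/40502182172579 -81926354305847/40502182172579; 30649363710043/40502182172579 -81926354305847/40502182172579 51393388437205/40502182172579]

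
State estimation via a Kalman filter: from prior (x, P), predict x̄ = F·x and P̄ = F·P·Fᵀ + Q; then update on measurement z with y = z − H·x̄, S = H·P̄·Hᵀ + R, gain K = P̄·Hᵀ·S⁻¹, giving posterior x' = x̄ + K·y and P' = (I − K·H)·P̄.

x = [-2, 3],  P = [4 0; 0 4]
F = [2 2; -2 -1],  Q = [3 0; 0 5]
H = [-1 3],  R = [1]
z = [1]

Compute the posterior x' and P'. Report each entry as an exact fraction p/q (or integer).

x' = [2, 1]
P' = [2726/405 97/45; 97/45 4/5]

x̄ = F·x = [2, 1]
P̄ = F·P·Fᵀ + Q = [35 -24; -24 25]
y = z − H·x̄ = [0]
S = H·P̄·Hᵀ + R = [405]
K = P̄·Hᵀ·S⁻¹ = [-107/405; 11/45]
x' = x̄ + K·y = [2, 1]
P' = (I − K·H)·P̄ = [2726/405 97/45; 97/45 4/5]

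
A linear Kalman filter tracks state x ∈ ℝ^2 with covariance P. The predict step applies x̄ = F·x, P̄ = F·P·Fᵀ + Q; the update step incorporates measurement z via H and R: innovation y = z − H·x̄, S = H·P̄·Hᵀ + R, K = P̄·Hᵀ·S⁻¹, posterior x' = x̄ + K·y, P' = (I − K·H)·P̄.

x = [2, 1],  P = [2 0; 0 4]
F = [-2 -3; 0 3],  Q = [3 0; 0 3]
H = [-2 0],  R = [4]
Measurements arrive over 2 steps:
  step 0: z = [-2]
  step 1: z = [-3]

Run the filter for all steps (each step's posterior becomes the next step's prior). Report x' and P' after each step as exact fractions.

step 0: x' = [5/6, -3], P' = [47/48 -3/4; -3/4 12]
step 1: x' = [3989/2566, -4302/1283], P' = [1271/1283 -1242/1283; -1242/1283 13866/1283]

step 0: x̄ = F·x = [-7, 3]
step 0: P̄ = F·P·Fᵀ + Q = [47 -36; -36 39]
step 0: y = z − H·x̄ = [-16]
step 0: S = H·P̄·Hᵀ + R = [192]
step 0: K = P̄·Hᵀ·S⁻¹ = [-47/96; 3/8]
step 0: x' = x̄ + K·y = [5/6, -3]
step 0: P' = (I − K·H)·P̄ = [47/48 -3/4; -3/4 12]
step 1: x̄ = F·x = [22/3, -9]
step 1: P̄ = F·P·Fᵀ + Q = [1271/12 -207/2; -207/2 111]
step 1: y = z − H·x̄ = [35/3]
step 1: S = H·P̄·Hᵀ + R = [1283/3]
step 1: K = P̄·Hᵀ·S⁻¹ = [-1271/2566; 621/1283]
step 1: x' = x̄ + K·y = [3989/2566, -4302/1283]
step 1: P' = (I − K·H)·P̄ = [1271/1283 -1242/1283; -1242/1283 13866/1283]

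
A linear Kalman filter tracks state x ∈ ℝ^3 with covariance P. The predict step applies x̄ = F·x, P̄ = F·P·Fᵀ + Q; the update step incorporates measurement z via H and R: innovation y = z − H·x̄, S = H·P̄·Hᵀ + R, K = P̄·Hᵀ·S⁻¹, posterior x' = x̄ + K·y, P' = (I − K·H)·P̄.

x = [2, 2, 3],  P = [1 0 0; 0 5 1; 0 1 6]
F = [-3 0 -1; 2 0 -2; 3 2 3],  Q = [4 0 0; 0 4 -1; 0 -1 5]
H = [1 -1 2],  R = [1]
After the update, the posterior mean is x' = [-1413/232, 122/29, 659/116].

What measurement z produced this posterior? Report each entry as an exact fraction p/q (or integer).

z = [1]

x̄ = F·x = [-9, -2, 19]
P̄ = F·P·Fᵀ + Q = [19 6 -29; 6 32 -35; -29 -35 100]
S = H·P̄·Hᵀ + R = [464]
K = P̄·Hᵀ·S⁻¹ = [-45/464; -6/29; 103/232]
x' − x̄ = [675/232, 180/29, -1545/116] = K·y
y = (KᵀK)⁻¹·Kᵀ·(x' − x̄) = [-30]
z = y + H·x̄ = [-30] + [31] = [1]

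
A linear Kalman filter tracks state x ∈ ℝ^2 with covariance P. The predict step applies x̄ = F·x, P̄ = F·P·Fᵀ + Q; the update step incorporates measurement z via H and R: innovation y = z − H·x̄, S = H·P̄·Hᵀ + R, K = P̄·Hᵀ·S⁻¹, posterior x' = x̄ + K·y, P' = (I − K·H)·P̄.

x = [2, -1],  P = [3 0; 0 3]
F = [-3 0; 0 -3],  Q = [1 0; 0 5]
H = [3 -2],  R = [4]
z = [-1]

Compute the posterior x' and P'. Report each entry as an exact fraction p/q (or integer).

x' = [-31/32, -5/6]
P' = [77/8 14; 14 64/3]

x̄ = F·x = [-6, 3]
P̄ = F·P·Fᵀ + Q = [28 0; 0 32]
y = z − H·x̄ = [23]
S = H·P̄·Hᵀ + R = [384]
K = P̄·Hᵀ·S⁻¹ = [7/32; -1/6]
x' = x̄ + K·y = [-31/32, -5/6]
P' = (I − K·H)·P̄ = [77/8 14; 14 64/3]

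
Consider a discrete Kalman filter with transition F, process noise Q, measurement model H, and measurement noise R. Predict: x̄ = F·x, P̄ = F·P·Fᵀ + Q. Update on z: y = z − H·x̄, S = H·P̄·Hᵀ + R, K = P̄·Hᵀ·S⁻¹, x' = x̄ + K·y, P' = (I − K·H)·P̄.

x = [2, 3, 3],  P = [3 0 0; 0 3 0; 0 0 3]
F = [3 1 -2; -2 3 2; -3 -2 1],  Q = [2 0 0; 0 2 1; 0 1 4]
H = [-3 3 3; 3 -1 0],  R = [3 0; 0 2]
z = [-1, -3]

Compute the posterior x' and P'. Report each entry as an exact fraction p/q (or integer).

x' = [45713/16717, 187198/16717, -147049/16717]
P' = [57260/16717 162420/16717 -105039/16717; 162420/16717 489286/16717 -325717/16717; -105039/16717 -325717/16717 225030/16717]

x̄ = F·x = [3, 11, -9]
P̄ = F·P·Fᵀ + Q = [44 -21 -39; -21 53 7; -39 7 46]
y = z − H·x̄ = [2, -1]
S = H·P̄·Hᵀ + R = [2496 -1179; -1179 577]
K = P̄·Hᵀ·S⁻¹ = [121/16717 4680/16717; 1149/16717 -1013/16717; 4352/16717 5300/16717]
x' = x̄ + K·y = [45713/16717, 187198/16717, -147049/16717]
P' = (I − K·H)·P̄ = [57260/16717 162420/16717 -105039/16717; 162420/16717 489286/16717 -325717/16717; -105039/16717 -325717/16717 225030/16717]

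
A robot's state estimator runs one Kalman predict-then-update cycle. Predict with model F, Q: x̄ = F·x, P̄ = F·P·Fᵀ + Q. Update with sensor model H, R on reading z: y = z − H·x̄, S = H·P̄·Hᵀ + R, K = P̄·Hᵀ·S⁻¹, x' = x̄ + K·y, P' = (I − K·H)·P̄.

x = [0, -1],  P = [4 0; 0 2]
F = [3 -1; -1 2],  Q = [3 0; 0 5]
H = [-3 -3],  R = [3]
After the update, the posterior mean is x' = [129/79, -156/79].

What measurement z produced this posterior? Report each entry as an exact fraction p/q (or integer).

z = [1]

x̄ = F·x = [1, -2]
P̄ = F·P·Fᵀ + Q = [41 -16; -16 17]
S = H·P̄·Hᵀ + R = [237]
K = P̄·Hᵀ·S⁻¹ = [-25/79; -1/79]
x' − x̄ = [50/79, 2/79] = K·y
y = (KᵀK)⁻¹·Kᵀ·(x' − x̄) = [-2]
z = y + H·x̄ = [-2] + [3] = [1]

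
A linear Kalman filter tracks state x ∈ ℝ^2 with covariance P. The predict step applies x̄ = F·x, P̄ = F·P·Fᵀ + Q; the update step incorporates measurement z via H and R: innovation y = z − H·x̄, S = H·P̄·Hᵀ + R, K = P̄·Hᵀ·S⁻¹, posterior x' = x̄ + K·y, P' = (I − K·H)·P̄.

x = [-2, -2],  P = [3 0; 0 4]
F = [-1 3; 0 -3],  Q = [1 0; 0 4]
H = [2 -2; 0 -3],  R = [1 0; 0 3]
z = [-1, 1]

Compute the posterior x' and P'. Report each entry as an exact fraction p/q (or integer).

x' = [-2384/4377, -490/4377]
P' = [2168/4377 1180/4377; 1180/4377 1256/4377]

x̄ = F·x = [-4, 6]
P̄ = F·P·Fᵀ + Q = [40 -36; -36 40]
y = z − H·x̄ = [19, 19]
S = H·P̄·Hᵀ + R = [609 456; 456 363]
K = P̄·Hᵀ·S⁻¹ = [1976/4377 -1180/4377; -152/4377 -1256/4377]
x' = x̄ + K·y = [-2384/4377, -490/4377]
P' = (I − K·H)·P̄ = [2168/4377 1180/4377; 1180/4377 1256/4377]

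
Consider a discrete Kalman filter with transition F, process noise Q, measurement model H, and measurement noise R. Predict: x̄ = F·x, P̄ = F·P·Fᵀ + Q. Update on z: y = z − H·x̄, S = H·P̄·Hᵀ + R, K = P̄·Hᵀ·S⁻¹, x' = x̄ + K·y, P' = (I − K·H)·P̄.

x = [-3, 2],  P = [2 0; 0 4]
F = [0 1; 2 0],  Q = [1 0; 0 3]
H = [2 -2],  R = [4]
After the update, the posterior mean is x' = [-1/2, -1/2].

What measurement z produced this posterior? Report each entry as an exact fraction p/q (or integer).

x̄ = F·x = [2, -6]
P̄ = F·P·Fᵀ + Q = [5 0; 0 11]
S = H·P̄·Hᵀ + R = [68]
K = P̄·Hᵀ·S⁻¹ = [5/34; -11/34]
x' − x̄ = [-5/2, 11/2] = K·y
y = (KᵀK)⁻¹·Kᵀ·(x' − x̄) = [-17]
z = y + H·x̄ = [-17] + [16] = [-1]

z = [-1]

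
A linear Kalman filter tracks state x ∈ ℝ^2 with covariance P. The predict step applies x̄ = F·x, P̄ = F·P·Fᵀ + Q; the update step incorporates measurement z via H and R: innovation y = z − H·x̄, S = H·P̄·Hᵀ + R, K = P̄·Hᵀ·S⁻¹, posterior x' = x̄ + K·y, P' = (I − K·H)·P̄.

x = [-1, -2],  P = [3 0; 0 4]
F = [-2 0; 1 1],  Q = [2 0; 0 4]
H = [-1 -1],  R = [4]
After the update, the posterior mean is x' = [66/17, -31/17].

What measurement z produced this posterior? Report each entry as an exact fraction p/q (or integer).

x̄ = F·x = [2, -3]
P̄ = F·P·Fᵀ + Q = [14 -6; -6 11]
S = H·P̄·Hᵀ + R = [17]
K = P̄·Hᵀ·S⁻¹ = [-8/17; -5/17]
x' − x̄ = [32/17, 20/17] = K·y
y = (KᵀK)⁻¹·Kᵀ·(x' − x̄) = [-4]
z = y + H·x̄ = [-4] + [1] = [-3]

z = [-3]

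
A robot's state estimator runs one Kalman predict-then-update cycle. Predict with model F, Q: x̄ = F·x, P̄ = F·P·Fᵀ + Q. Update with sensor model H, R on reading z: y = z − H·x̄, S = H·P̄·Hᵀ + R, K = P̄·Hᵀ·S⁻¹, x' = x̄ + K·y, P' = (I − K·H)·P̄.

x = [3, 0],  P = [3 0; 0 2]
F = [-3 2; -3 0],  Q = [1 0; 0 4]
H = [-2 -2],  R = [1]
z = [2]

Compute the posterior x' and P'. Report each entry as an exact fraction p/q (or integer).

x̄ = F·x = [-9, -9]
P̄ = F·P·Fᵀ + Q = [36 27; 27 31]
y = z − H·x̄ = [-34]
S = H·P̄·Hᵀ + R = [485]
K = P̄·Hᵀ·S⁻¹ = [-126/485; -116/485]
x' = x̄ + K·y = [-81/485, -421/485]
P' = (I − K·H)·P̄ = [1584/485 -1521/485; -1521/485 1579/485]

x' = [-81/485, -421/485]
P' = [1584/485 -1521/485; -1521/485 1579/485]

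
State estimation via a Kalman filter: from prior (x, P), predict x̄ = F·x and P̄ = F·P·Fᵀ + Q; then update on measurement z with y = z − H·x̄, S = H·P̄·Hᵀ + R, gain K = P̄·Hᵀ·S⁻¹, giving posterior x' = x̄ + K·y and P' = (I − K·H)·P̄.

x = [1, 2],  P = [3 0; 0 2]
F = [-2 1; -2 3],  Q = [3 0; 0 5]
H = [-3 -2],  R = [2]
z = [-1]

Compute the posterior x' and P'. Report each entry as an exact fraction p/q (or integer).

x' = [-87/73, 168/73]
P' = [1118/511 -1590/511; -1590/511 2509/511]

x̄ = F·x = [0, 4]
P̄ = F·P·Fᵀ + Q = [17 18; 18 35]
y = z − H·x̄ = [7]
S = H·P̄·Hᵀ + R = [511]
K = P̄·Hᵀ·S⁻¹ = [-87/511; -124/511]
x' = x̄ + K·y = [-87/73, 168/73]
P' = (I − K·H)·P̄ = [1118/511 -1590/511; -1590/511 2509/511]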